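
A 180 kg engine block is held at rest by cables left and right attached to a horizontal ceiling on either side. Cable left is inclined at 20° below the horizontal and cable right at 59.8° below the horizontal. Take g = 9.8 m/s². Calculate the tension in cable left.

Weight W = 180 × 9.8 = 1764 N acts straight down.
Horizontal: T_left cos 20° = T_right cos 59.8°  →  T_right = 1.868 T_left.
Vertical: T_left sin 20° + T_right sin 59.8° = 1764.
Substituting the horizontal relation into the vertical equation gives 1.957 T_left = 1764, so T_left = 901.6 N.

T_left ≈ 902 N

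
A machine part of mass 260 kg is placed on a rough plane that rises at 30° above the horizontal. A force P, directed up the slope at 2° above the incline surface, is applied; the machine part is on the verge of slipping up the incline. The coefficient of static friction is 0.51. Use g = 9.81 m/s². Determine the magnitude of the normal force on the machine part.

On the verge of sliding up the incline, friction equals μN and acts down the slope.
Perpendicular: N + P sin 2° = W cos 30° = 2209 N.
Along incline: P cos 2° = W sin 30° + μN  with W sin 30° = 1275 N.
Solving the pair for P and N: P = 2361 N, N = 2126 N (and f = μN = 1085 N).

N ≈ 2130 N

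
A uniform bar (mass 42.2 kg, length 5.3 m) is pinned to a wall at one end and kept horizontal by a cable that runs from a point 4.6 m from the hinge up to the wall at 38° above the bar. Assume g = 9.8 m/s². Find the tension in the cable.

T ≈ 387 N

Take torques about the hinge: T sin 38° · 4.6 = 42.2×9.8×2.65 = 1095.9 N·m.
So T = 1095.9 / (0.6157 × 4.6) = 386.98 N.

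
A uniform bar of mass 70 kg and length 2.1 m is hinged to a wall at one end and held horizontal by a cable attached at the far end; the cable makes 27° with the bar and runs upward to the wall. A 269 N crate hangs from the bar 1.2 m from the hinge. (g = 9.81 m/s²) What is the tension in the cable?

Take torques about the hinge: T sin 27° · 2.1 = 70×9.81×1.05 + 269×1.2 = 1043.8 N·m.
So T = 1043.8 / (0.4540 × 2.1) = 1094.9 N.

T ≈ 1090 N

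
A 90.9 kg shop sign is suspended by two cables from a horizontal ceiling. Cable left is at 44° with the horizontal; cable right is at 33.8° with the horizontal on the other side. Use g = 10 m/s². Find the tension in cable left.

Weight W = 90.9 × 10 = 909 N acts straight down.
Horizontal: T_left cos 44° = T_right cos 33.8°  →  T_right = 0.8656 T_left.
Vertical: T_left sin 44° + T_right sin 33.8° = 909.
Substituting the horizontal relation into the vertical equation gives 1.176 T_left = 909, so T_left = 772.8 N.

T_left ≈ 773 N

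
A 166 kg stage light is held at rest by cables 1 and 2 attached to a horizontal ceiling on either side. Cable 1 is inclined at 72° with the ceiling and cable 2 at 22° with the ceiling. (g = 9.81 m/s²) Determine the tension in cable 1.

T_1 ≈ 1510 N

Weight W = 166 × 9.81 = 1628 N acts straight down.
Horizontal: T_1 cos 72° = T_2 cos 22°  →  T_2 = 0.3333 T_1.
Vertical: T_1 sin 72° + T_2 sin 22° = 1628.
Substituting the horizontal relation into the vertical equation gives 1.076 T_1 = 1628, so T_1 = 1514 N.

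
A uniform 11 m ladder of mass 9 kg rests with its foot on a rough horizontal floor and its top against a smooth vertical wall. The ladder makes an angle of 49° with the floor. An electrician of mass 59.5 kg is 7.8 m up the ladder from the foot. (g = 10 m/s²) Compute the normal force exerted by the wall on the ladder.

N_wall ≈ 406 N

Torques about the foot: N_wall · 11 sin 49° = 9×10×5.5 cos 49° + 59.5×10×7.8 cos 49° → N_wall = 405.88 N.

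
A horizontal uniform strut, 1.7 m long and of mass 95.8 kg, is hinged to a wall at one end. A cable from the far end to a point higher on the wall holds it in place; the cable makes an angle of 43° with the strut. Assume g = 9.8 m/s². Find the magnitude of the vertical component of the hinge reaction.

Take torques about the hinge: T sin 43° · 1.7 = 95.8×9.8×0.85 = 798.01 N·m.
So T = 798.01 / (0.6820 × 1.7) = 688.3 N.
ΣF_y = 0: H_y = (95.8×9.8) − T sin 43° = 938.84 − 469.42 = 469.42 N.

|H_y| ≈ 469 N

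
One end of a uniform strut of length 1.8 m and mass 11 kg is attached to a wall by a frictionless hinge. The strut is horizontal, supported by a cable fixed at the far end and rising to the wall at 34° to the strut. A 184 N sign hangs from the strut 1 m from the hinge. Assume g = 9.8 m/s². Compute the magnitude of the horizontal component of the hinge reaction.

H_x ≈ 231 N

Take torques about the hinge: T sin 34° · 1.8 = 11×9.8×0.9 + 184×1 = 281.02 N·m.
So T = 281.02 / (0.5592 × 1.8) = 279.19 N.
ΣF_x = 0: H_x = T cos 34° = 231.46 N.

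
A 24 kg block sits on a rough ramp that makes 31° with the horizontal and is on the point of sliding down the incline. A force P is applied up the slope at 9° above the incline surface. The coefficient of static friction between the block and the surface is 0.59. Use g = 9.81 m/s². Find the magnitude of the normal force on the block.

N ≈ 201 N

On the verge of sliding down the incline, friction equals μN and acts up the slope.
Perpendicular: N + P sin 9° = W cos 31° = 201.8 N.
Along incline: P cos 9° + μN = W sin 31° with W sin 31° = 121.3 N.
Solving the pair for P and N: P = 2.448 N, N = 201.4 N (and f = μN = 118.8 N).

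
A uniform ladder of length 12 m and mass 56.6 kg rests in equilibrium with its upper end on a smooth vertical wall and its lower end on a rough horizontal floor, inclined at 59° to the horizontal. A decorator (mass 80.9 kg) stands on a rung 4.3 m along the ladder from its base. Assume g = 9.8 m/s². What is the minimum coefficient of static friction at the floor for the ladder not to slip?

ΣF_y = 0: N_floor = 56.6×9.8 + 80.9×9.8 = 1347.5 N.
Torques about the foot: N_wall · 12 sin 59° = 56.6×9.8×6 cos 59° + 80.9×9.8×4.3 cos 59° → N_wall = 337.34 N.
ΣF_x = 0: f_floor = N_wall = 337.34 N.
μ_min = f_floor / N_floor = 337.34 / 1347.5 = 0.2503.

μ_min ≈ 0.250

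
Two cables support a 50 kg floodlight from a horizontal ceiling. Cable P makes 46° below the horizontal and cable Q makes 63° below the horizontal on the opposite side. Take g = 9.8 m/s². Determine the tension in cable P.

Weight W = 50 × 9.8 = 490 N acts straight down.
Horizontal: T_P cos 46° = T_Q cos 63°  →  T_Q = 1.53 T_P.
Vertical: T_P sin 46° + T_Q sin 63° = 490.
Substituting the horizontal relation into the vertical equation gives 2.083 T_P = 490, so T_P = 235.3 N.

T_P ≈ 235 N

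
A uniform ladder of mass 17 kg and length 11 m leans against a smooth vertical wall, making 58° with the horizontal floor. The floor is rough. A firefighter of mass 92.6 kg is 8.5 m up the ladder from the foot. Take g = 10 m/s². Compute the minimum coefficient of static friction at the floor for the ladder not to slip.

ΣF_y = 0: N_floor = 17×10 + 92.6×10 = 1096 N.
Torques about the foot: N_wall · 11 sin 58° = 17×10×5.5 cos 58° + 92.6×10×8.5 cos 58° → N_wall = 500.24 N.
ΣF_x = 0: f_floor = N_wall = 500.24 N.
μ_min = f_floor / N_floor = 500.24 / 1096 = 0.4564.

μ_min ≈ 0.456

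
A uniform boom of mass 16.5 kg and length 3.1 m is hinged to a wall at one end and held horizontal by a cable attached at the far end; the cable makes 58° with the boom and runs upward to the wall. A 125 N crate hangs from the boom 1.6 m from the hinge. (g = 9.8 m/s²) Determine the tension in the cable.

T ≈ 171 N

Take torques about the hinge: T sin 58° · 3.1 = 16.5×9.8×1.55 + 125×1.6 = 450.64 N·m.
So T = 450.64 / (0.8480 × 3.1) = 171.41 N.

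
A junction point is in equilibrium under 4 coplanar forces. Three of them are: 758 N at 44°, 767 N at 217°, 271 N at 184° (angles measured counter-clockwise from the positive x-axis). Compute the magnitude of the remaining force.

F ≈ 341 N

Sum the known components: ΣF_x = -337.6 N, ΣF_y = 46.05 N.
For equilibrium the remaining force must supply (−ΣF_x, −ΣF_y) = (337.6, -46.05) N.
Magnitude = √((337.6)² + (-46.05)²) = 340.8 N; direction = atan2(-46.05, 337.6) = 352.2°.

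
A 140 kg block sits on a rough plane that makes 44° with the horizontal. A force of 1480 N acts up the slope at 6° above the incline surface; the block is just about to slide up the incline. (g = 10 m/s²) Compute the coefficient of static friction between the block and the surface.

μ ≈ 0.586

On the verge of sliding up the incline, friction is at its maximum μN and acts down the slope.
Perpendicular to incline: N = W cos 44° − P sin 6° = 1007 − 154.7 = 852.4 N.
Along incline: P cos 6° − μN = W sin 44° → μ = −(W sin 44° − P cos 6°) / N = 0.5859.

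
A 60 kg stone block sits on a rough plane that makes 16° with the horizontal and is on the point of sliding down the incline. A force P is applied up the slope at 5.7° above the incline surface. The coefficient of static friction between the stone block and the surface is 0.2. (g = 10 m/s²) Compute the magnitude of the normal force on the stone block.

On the verge of sliding down the incline, friction equals μN and acts up the slope.
Perpendicular: N + P sin 5.7° = W cos 16° = 576.8 N.
Along incline: P cos 5.7° + μN = W sin 16° with W sin 16° = 165.4 N.
Solving the pair for P and N: P = 51.3 N, N = 571.7 N (and f = μN = 114.3 N).

N ≈ 572 N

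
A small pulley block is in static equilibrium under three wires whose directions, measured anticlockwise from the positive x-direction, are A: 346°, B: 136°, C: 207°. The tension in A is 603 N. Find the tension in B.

T_B ≈ 418 N

Resolve: ΣF_x = 603 cos 346° + T_B cos 136° + T_C cos 207° = 0.
        ΣF_y = 603 sin 346° + T_B sin 136° + T_C sin 207° = 0.
The known terms sum to (585.1, -145.9) N, so -0.7193 T_B − 0.8910 T_C = -585.1 and 0.6947 T_B − 0.4540 T_C = 145.9.
Solving simultaneously: T_B = 418.4 N, T_C = 318.9 N.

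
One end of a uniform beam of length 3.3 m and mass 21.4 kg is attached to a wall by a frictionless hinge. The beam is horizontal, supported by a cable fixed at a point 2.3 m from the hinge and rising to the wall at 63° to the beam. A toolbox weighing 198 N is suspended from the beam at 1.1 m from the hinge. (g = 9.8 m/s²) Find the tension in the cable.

Take torques about the hinge: T sin 63° · 2.3 = 21.4×9.8×1.65 + 198×1.1 = 563.84 N·m.
So T = 563.84 / (0.8910 × 2.3) = 275.13 N.

T ≈ 275 N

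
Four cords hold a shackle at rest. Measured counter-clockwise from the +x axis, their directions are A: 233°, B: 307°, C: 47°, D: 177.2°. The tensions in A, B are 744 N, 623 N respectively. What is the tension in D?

Resolve: ΣF_x = 744 cos 233° + 623 cos 307° + T_C cos 47° + T_D cos 177.2° = 0.
        ΣF_y = 744 sin 233° + 623 sin 307° + T_C sin 47° + T_D sin 177.2° = 0.
The known terms sum to (-72.82, -1092) N, so 0.6820 T_C − 0.9988 T_D = 72.82 and 0.7314 T_C + 0.0488 T_D = 1092.
Solving simultaneously: T_C = 1432 N, T_D = 905.1 N.

T_D ≈ 905 N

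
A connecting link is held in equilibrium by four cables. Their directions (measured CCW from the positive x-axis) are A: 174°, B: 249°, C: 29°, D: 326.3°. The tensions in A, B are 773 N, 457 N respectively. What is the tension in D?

Resolve: ΣF_x = 773 cos 174° + 457 cos 249° + T_C cos 29° + T_D cos 326.3° = 0.
        ΣF_y = 773 sin 174° + 457 sin 249° + T_C sin 29° + T_D sin 326.3° = 0.
The known terms sum to (-932.5, -345.8) N, so 0.8746 T_C + 0.8320 T_D = 932.5 and 0.4848 T_C − 0.5548 T_D = 345.8.
Solving simultaneously: T_C = 906.1 N, T_D = 168.4 N.

T_D ≈ 168 N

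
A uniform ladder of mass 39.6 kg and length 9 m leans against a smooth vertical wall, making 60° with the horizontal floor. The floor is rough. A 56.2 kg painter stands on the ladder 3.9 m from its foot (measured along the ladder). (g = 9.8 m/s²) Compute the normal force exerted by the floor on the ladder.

N_floor ≈ 939 N

ΣF_y = 0: N_floor = 39.6×9.8 + 56.2×9.8 = 938.84 N.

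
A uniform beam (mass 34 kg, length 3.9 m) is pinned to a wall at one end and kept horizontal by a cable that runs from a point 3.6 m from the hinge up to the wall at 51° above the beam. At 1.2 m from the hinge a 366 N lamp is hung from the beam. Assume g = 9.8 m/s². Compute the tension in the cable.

T ≈ 389 N

Take torques about the hinge: T sin 51° · 3.6 = 34×9.8×1.95 + 366×1.2 = 1088.9 N·m.
So T = 1088.9 / (0.7771 × 3.6) = 389.22 N.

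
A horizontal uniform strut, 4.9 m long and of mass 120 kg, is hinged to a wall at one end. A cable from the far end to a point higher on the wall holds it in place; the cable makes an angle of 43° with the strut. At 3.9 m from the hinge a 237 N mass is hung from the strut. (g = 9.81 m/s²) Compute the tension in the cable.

T ≈ 1140 N

Take torques about the hinge: T sin 43° · 4.9 = 120×9.81×2.45 + 237×3.9 = 3808.4 N·m.
So T = 3808.4 / (0.6820 × 4.9) = 1139.6 N.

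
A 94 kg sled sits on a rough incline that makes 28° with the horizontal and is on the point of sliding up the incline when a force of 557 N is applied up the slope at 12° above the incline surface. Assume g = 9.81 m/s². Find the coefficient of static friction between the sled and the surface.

μ ≈ 0.160

On the verge of sliding up the incline, friction is at its maximum μN and acts down the slope.
Perpendicular to incline: N = W cos 28° − P sin 12° = 814.2 − 115.8 = 698.4 N.
Along incline: P cos 12° − μN = W sin 28° → μ = −(W sin 28° − P cos 12°) / N = 0.1602.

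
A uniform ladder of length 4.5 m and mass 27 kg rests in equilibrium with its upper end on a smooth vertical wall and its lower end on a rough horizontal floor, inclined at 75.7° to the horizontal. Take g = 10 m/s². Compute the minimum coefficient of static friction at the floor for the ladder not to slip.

μ_min ≈ 0.127

ΣF_y = 0: N_floor = 27×10 = 270 N.
Torques about the foot: N_wall · 4.5 sin 75.7° = 27×10×2.25 cos 75.7° → N_wall = 34.411 N.
ΣF_x = 0: f_floor = N_wall = 34.411 N.
μ_min = f_floor / N_floor = 34.411 / 270 = 0.1274.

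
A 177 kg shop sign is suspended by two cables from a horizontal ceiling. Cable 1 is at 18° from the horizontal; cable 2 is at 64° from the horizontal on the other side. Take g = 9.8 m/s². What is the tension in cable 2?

Weight W = 177 × 9.8 = 1735 N acts straight down.
Horizontal: T_1 cos 18° = T_2 cos 64°  →  T_1 = 0.4609 T_2.
Vertical: T_1 sin 18° + T_2 sin 64° = 1735.
Substituting the horizontal relation into the vertical equation gives 1.041 T_2 = 1735, so T_2 = 1666 N.

T_2 ≈ 1670 N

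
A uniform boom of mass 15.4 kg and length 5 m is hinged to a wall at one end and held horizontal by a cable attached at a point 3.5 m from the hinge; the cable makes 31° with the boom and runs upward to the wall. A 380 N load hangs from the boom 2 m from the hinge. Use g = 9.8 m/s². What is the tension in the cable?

Take torques about the hinge: T sin 31° · 3.5 = 15.4×9.8×2.5 + 380×2 = 1137.3 N·m.
So T = 1137.3 / (0.5150 × 3.5) = 630.91 N.

T ≈ 631 N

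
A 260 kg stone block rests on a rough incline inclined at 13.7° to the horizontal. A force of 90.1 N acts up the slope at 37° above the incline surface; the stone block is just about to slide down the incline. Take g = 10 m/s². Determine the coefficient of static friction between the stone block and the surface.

On the verge of sliding down the incline, friction is at its maximum μN and acts up the slope.
Perpendicular to incline: N = W cos 13.7° − P sin 37° = 2526 − 54.22 = 2472 N.
Along incline: P cos 37° + μN = W sin 13.7° → μ = (W sin 13.7° − P cos 37°) / N = 0.22.

μ ≈ 0.220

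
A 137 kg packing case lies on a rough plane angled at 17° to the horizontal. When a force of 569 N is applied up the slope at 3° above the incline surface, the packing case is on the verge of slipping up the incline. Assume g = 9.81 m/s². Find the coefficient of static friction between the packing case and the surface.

μ ≈ 0.140

On the verge of sliding up the incline, friction is at its maximum μN and acts down the slope.
Perpendicular to incline: N = W cos 17° − P sin 3° = 1285 − 29.78 = 1255 N.
Along incline: P cos 3° − μN = W sin 17° → μ = −(W sin 17° − P cos 3°) / N = 0.1396.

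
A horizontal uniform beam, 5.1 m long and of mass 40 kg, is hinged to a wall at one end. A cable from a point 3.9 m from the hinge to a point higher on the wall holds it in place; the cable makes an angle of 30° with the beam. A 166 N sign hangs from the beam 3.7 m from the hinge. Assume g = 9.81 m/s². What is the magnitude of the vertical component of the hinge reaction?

|H_y| ≈ 144 N

Take torques about the hinge: T sin 30° · 3.9 = 40×9.81×2.55 + 166×3.7 = 1614.8 N·m.
So T = 1614.8 / (0.5000 × 3.9) = 828.11 N.
ΣF_y = 0: H_y = (40×9.81 + 166) − T sin 30° = 558.4 − 414.06 = 144.34 N.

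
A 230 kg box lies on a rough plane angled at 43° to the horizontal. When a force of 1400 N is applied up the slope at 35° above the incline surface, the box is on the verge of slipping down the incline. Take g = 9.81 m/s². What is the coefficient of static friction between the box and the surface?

On the verge of sliding down the incline, friction is at its maximum μN and acts up the slope.
Perpendicular to incline: N = W cos 43° − P sin 35° = 1650 − 803 = 847.1 N.
Along incline: P cos 35° + μN = W sin 43° → μ = (W sin 43° − P cos 35°) / N = 0.4627.

μ ≈ 0.463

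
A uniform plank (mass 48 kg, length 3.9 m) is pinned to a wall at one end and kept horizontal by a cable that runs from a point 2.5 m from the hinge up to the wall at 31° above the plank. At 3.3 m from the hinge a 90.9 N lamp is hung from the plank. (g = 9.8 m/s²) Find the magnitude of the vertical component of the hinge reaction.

|H_y| ≈ 74.4 N

Take torques about the hinge: T sin 31° · 2.5 = 48×9.8×1.95 + 90.9×3.3 = 1217.2 N·m.
So T = 1217.2 / (0.5150 × 2.5) = 945.37 N.
ΣF_y = 0: H_y = (48×9.8 + 90.9) − T sin 31° = 561.3 − 486.9 = 74.4 N.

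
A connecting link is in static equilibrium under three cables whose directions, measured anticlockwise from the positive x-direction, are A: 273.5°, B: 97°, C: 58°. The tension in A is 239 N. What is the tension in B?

Resolve: ΣF_x = 239 cos 273.5° + T_B cos 97° + T_C cos 58° = 0.
        ΣF_y = 239 sin 273.5° + T_B sin 97° + T_C sin 58° = 0.
The known terms sum to (14.59, -238.6) N, so -0.1219 T_B + 0.5299 T_C = -14.59 and 0.9925 T_B + 0.8480 T_C = 238.6.
Solving simultaneously: T_B = 220.5 N, T_C = 23.18 N.

T_B ≈ 221 N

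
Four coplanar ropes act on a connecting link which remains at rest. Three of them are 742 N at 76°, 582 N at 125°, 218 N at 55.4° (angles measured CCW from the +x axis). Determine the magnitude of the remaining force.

Sum the known components: ΣF_x = -30.53 N, ΣF_y = 1376 N.
For equilibrium the remaining force must supply (−ΣF_x, −ΣF_y) = (30.53, -1376) N.
Magnitude = √((30.53)² + (-1376)²) = 1376 N; direction = atan2(-1376, 30.53) = 271.3°.

F ≈ 1380 N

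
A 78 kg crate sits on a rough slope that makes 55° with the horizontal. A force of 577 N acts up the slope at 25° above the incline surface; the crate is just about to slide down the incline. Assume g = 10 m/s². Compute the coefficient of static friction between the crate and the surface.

μ ≈ 0.570

On the verge of sliding down the incline, friction is at its maximum μN and acts up the slope.
Perpendicular to incline: N = W cos 55° − P sin 25° = 447.4 − 243.9 = 203.5 N.
Along incline: P cos 25° + μN = W sin 55° → μ = (W sin 55° − P cos 25°) / N = 0.5699.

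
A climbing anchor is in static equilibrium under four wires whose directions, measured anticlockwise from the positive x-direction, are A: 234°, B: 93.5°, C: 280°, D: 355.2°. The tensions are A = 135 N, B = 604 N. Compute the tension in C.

T_C ≈ 499 N

Resolve: ΣF_x = 135 cos 234° + 604 cos 93.5° + T_C cos 280° + T_D cos 355.2° = 0.
        ΣF_y = 135 sin 234° + 604 sin 93.5° + T_C sin 280° + T_D sin 355.2° = 0.
The known terms sum to (-116.2, 493.7) N, so 0.1736 T_C + 0.9965 T_D = 116.2 and -0.9848 T_C − 0.0837 T_D = -493.7.
Solving simultaneously: T_C = 498.7 N, T_D = 29.72 N.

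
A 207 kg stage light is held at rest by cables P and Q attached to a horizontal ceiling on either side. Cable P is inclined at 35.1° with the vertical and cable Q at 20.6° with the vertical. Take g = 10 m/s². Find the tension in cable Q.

T_Q ≈ 1440 N

Angles from the horizontal: cable P is 90° − 35.1° = 54.9°, cable Q is 90° − 20.6° = 69.4°.
Weight W = 207 × 10 = 2070 N acts straight down.
Horizontal: T_P cos 54.9° = T_Q cos 69.4°  →  T_P = 0.6119 T_Q.
Vertical: T_P sin 54.9° + T_Q sin 69.4° = 2070.
Substituting the horizontal relation into the vertical equation gives 1.437 T_Q = 2070, so T_Q = 1441 N.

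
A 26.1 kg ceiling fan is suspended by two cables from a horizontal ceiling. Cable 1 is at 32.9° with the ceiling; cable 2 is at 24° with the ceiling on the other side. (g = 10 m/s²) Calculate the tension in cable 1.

Weight W = 26.1 × 10 = 261 N acts straight down.
Horizontal: T_1 cos 32.9° = T_2 cos 24°  →  T_2 = 0.9191 T_1.
Vertical: T_1 sin 32.9° + T_2 sin 24° = 261.
Substituting the horizontal relation into the vertical equation gives 0.917 T_1 = 261, so T_1 = 284.6 N.

T_1 ≈ 285 N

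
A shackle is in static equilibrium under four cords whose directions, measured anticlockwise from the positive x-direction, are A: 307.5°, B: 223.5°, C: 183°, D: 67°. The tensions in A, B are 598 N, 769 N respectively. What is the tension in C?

Resolve: ΣF_x = 598 cos 307.5° + 769 cos 223.5° + T_C cos 183° + T_D cos 67° = 0.
        ΣF_y = 598 sin 307.5° + 769 sin 223.5° + T_C sin 183° + T_D sin 67° = 0.
The known terms sum to (-193.8, -1004) N, so -0.9986 T_C + 0.3907 T_D = 193.8 and -0.0523 T_C + 0.9205 T_D = 1004.
Solving simultaneously: T_C = 237.9 N, T_D = 1104 N.

T_C ≈ 238 N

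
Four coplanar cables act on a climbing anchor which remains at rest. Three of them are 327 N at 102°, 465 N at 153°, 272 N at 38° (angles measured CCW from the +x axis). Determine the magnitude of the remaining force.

Sum the known components: ΣF_x = -268 N, ΣF_y = 698.4 N.
For equilibrium the remaining force must supply (−ΣF_x, −ΣF_y) = (268, -698.4) N.
Magnitude = √((268)² + (-698.4)²) = 748.1 N; direction = atan2(-698.4, 268) = 291.0°.

F ≈ 748 N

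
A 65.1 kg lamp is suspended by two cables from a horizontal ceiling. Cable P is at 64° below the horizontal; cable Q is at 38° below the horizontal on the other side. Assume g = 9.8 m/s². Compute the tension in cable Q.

T_Q ≈ 286 N

Weight W = 65.1 × 9.8 = 638 N acts straight down.
Horizontal: T_P cos 64° = T_Q cos 38°  →  T_P = 1.798 T_Q.
Vertical: T_P sin 64° + T_Q sin 38° = 638.
Substituting the horizontal relation into the vertical equation gives 2.231 T_Q = 638, so T_Q = 285.9 N.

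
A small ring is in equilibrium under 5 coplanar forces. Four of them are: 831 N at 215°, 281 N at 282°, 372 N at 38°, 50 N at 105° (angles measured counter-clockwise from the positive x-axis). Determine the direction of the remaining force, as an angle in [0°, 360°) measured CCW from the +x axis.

Sum the known components: ΣF_x = -342.1 N, ΣF_y = -474.2 N.
For equilibrium the remaining force must supply (−ΣF_x, −ΣF_y) = (342.1, 474.2) N.
Magnitude = √((342.1)² + (474.2)²) = 584.7 N; direction = atan2(474.2, 342.1) = 54.2°.

θ ≈ 54.2°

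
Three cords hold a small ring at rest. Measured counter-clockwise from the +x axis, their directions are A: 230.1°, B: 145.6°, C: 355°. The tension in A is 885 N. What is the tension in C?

Resolve: ΣF_x = 885 cos 230.1° + T_B cos 145.6° + T_C cos 355° = 0.
        ΣF_y = 885 sin 230.1° + T_B sin 145.6° + T_C sin 355° = 0.
The known terms sum to (-567.7, -678.9) N, so -0.8251 T_B + 0.9962 T_C = 567.7 and 0.5650 T_B − 0.0872 T_C = 678.9.
Solving simultaneously: T_B = 1479 N, T_C = 1794 N.

T_C ≈ 1790 N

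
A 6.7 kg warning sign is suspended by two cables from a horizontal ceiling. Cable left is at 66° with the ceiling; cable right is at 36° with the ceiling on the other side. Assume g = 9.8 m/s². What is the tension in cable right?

T_right ≈ 27.3 N

Weight W = 6.7 × 9.8 = 65.66 N acts straight down.
Horizontal: T_left cos 66° = T_right cos 36°  →  T_left = 1.989 T_right.
Vertical: T_left sin 66° + T_right sin 36° = 65.66.
Substituting the horizontal relation into the vertical equation gives 2.405 T_right = 65.66, so T_right = 27.3 N.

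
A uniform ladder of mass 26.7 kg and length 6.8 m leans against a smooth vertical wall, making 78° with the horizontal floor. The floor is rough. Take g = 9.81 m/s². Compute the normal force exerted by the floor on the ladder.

ΣF_y = 0: N_floor = 26.7×9.81 = 261.93 N.

N_floor ≈ 262 N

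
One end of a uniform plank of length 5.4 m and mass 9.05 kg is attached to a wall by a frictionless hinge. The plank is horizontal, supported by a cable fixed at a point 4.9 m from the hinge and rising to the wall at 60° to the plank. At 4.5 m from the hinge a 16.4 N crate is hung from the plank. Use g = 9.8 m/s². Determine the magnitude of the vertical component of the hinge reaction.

Take torques about the hinge: T sin 60° · 4.9 = 9.05×9.8×2.7 + 16.4×4.5 = 313.26 N·m.
So T = 313.26 / (0.8660 × 4.9) = 73.821 N.
ΣF_y = 0: H_y = (9.05×9.8 + 16.4) − T sin 60° = 105.09 − 63.931 = 41.159 N.

|H_y| ≈ 41.2 N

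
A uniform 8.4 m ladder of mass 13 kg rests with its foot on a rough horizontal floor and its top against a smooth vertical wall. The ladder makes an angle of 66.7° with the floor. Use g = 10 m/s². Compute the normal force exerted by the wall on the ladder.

N_wall ≈ 28 N

Torques about the foot: N_wall · 8.4 sin 66.7° = 13×10×4.2 cos 66.7° → N_wall = 27.993 N.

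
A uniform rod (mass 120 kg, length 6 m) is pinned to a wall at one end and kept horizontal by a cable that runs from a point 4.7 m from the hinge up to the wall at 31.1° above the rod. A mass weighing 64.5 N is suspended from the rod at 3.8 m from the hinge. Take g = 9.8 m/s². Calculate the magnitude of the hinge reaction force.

Take torques about the hinge: T sin 31.1° · 4.7 = 120×9.8×3 + 64.5×3.8 = 3773.1 N·m.
So T = 3773.1 / (0.5165 × 4.7) = 1554.2 N.
ΣF_x = 0: H_x = T cos 31.1° = 1330.8 N.
ΣF_y = 0: H_y = (120×9.8 + 64.5) − T sin 31.1° = 1240.5 − 802.79 = 437.71 N.
|H| = √(H_x² + H_y²) = √((1330.8)² + (437.71)²) = 1400.9 N.

|H| ≈ 1400 N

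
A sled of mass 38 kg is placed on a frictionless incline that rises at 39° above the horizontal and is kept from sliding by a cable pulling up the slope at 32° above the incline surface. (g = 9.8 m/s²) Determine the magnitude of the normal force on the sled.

N ≈ 143 N

Take axes along and perpendicular to the incline. Weight components: W sin 39° = 234.4 N down-slope, W cos 39° = 289.4 N into the surface.
Along incline: T cos 32° = W sin 39° → T = 276.4 N.
Perpendicular: N = W cos 39° − T sin 32° = 143 N.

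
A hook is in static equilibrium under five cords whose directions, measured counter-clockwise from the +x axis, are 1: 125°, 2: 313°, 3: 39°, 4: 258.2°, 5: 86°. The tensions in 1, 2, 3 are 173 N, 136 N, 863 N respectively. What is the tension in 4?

Resolve: ΣF_x = 173 cos 125° + 136 cos 313° + 863 cos 39° + T_4 cos 258.2° + T_5 cos 86° = 0.
        ΣF_y = 173 sin 125° + 136 sin 313° + 863 sin 39° + T_4 sin 258.2° + T_5 sin 86° = 0.
The known terms sum to (664.2, 585.4) N, so -0.2045 T_4 + 0.0698 T_5 = -664.2 and -0.9789 T_4 + 0.9976 T_5 = -585.4.
Solving simultaneously: T_4 = 4581 N, T_5 = 3909 N.

T_4 ≈ 4580 N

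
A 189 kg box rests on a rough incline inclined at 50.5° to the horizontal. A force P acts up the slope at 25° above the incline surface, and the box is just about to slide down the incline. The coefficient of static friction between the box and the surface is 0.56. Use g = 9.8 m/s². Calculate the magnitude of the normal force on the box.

On the verge of sliding down the incline, friction equals μN and acts up the slope.
Perpendicular: N + P sin 25° = W cos 50.5° = 1178 N.
Along incline: P cos 25° + μN = W sin 50.5° with W sin 50.5° = 1429 N.
Solving the pair for P and N: P = 1149 N, N = 692.5 N (and f = μN = 387.8 N).

N ≈ 693 N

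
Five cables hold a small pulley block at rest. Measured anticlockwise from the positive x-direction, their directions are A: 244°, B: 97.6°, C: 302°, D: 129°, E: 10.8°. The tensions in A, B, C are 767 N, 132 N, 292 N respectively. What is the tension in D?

Resolve: ΣF_x = 767 cos 244° + 132 cos 97.6° + 292 cos 302° + T_D cos 129° + T_E cos 10.8° = 0.
        ΣF_y = 767 sin 244° + 132 sin 97.6° + 292 sin 302° + T_D sin 129° + T_E sin 10.8° = 0.
The known terms sum to (-199, -806.2) N, so -0.6293 T_D + 0.9823 T_E = 199 and 0.7771 T_D + 0.1874 T_E = 806.2.
Solving simultaneously: T_D = 856.2 N, T_E = 751.1 N.

T_D ≈ 856 N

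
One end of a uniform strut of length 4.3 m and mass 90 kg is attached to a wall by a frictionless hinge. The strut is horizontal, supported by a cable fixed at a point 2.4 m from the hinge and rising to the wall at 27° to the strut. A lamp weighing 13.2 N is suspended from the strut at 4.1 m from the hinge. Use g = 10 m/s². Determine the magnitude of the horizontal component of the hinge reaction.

Take torques about the hinge: T sin 27° · 2.4 = 90×10×2.15 + 13.2×4.1 = 1989.1 N·m.
So T = 1989.1 / (0.4540 × 2.4) = 1825.6 N.
ΣF_x = 0: H_x = T cos 27° = 1626.6 N.

H_x ≈ 1630 N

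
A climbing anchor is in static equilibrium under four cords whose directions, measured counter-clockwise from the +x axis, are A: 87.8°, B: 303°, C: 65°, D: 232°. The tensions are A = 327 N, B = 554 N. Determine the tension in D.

T_D ≈ 1530 N

Resolve: ΣF_x = 327 cos 87.8° + 554 cos 303° + T_C cos 65° + T_D cos 232° = 0.
        ΣF_y = 327 sin 87.8° + 554 sin 303° + T_C sin 65° + T_D sin 232° = 0.
The known terms sum to (314.3, -137.9) N, so 0.4226 T_C − 0.6157 T_D = -314.3 and 0.9063 T_C − 0.7880 T_D = 137.9.
Solving simultaneously: T_C = 1478 N, T_D = 1525 N.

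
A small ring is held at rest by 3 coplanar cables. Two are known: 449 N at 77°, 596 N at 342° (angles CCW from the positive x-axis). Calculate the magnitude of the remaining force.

F ≈ 714 N

Sum the known components: ΣF_x = 667.8 N, ΣF_y = 253.3 N.
For equilibrium the remaining force must supply (−ΣF_x, −ΣF_y) = (-667.8, -253.3) N.
Magnitude = √((-667.8)² + (-253.3)²) = 714.3 N; direction = atan2(-253.3, -667.8) = 200.8°.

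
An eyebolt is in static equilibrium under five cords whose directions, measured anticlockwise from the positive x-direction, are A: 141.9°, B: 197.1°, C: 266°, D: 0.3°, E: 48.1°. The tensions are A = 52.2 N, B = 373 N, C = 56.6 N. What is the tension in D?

T_D ≈ 283 N

Resolve: ΣF_x = 52.2 cos 141.9° + 373 cos 197.1° + 56.6 cos 266° + T_D cos 0.3° + T_E cos 48.1° = 0.
        ΣF_y = 52.2 sin 141.9° + 373 sin 197.1° + 56.6 sin 266° + T_D sin 0.3° + T_E sin 48.1° = 0.
The known terms sum to (-401.5, -133.9) N, so 1.0000 T_D + 0.6678 T_E = 401.5 and 0.0052 T_D + 0.7443 T_E = 133.9.
Solving simultaneously: T_D = 282.7 N, T_E = 177.9 N.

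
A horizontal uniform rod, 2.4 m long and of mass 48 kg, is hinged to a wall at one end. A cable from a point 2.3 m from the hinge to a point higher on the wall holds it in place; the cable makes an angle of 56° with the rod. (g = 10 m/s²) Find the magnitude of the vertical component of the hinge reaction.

Take torques about the hinge: T sin 56° · 2.3 = 48×10×1.2 = 576 N·m.
So T = 576 / (0.8290 × 2.3) = 302.08 N.
ΣF_y = 0: H_y = (48×10) − T sin 56° = 480 − 250.43 = 229.57 N.

|H_y| ≈ 230 N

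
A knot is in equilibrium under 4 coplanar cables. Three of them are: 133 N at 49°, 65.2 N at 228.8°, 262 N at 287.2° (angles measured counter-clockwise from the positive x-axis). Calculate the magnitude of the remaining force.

Sum the known components: ΣF_x = 121.8 N, ΣF_y = -199 N.
For equilibrium the remaining force must supply (−ΣF_x, −ΣF_y) = (-121.8, 199) N.
Magnitude = √((-121.8)² + (199)²) = 233.3 N; direction = atan2(199, -121.8) = 121.5°.

F ≈ 233 N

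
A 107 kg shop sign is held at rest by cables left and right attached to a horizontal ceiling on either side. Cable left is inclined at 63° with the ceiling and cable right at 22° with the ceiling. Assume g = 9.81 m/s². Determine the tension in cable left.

T_left ≈ 977 N

Weight W = 107 × 9.81 = 1050 N acts straight down.
Horizontal: T_left cos 63° = T_right cos 22°  →  T_right = 0.4896 T_left.
Vertical: T_left sin 63° + T_right sin 22° = 1050.
Substituting the horizontal relation into the vertical equation gives 1.074 T_left = 1050, so T_left = 977 N.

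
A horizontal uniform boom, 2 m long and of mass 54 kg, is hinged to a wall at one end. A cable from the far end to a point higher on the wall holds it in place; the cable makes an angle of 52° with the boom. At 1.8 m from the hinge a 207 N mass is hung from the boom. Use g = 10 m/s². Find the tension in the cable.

Take torques about the hinge: T sin 52° · 2 = 54×10×1 + 207×1.8 = 912.6 N·m.
So T = 912.6 / (0.7880 × 2) = 579.05 N.

T ≈ 579 N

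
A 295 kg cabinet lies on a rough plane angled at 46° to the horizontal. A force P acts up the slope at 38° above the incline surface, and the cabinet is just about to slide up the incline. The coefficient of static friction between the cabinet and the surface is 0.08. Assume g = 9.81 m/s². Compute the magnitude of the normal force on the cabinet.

N ≈ 361 N

On the verge of sliding up the incline, friction equals μN and acts down the slope.
Perpendicular: N + P sin 38° = W cos 46° = 2010 N.
Along incline: P cos 38° = W sin 46° + μN  with W sin 46° = 2082 N.
Solving the pair for P and N: P = 2678 N, N = 361.3 N (and f = μN = 28.9 N).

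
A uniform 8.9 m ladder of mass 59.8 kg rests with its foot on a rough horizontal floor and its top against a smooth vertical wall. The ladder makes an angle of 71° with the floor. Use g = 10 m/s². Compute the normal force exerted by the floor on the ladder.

ΣF_y = 0: N_floor = 59.8×10 = 598 N.

N_floor ≈ 598 N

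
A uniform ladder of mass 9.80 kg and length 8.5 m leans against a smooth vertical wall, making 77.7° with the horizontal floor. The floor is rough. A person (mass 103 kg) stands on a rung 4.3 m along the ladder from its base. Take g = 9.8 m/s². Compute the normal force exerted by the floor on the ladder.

ΣF_y = 0: N_floor = 9.80×9.8 + 103×9.8 = 1105.4 N.

N_floor ≈ 1110 N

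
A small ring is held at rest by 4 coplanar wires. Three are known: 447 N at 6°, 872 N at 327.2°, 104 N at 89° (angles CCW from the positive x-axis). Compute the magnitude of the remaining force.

Sum the known components: ΣF_x = 1179 N, ΣF_y = -321.7 N.
For equilibrium the remaining force must supply (−ΣF_x, −ΣF_y) = (-1179, 321.7) N.
Magnitude = √((-1179)² + (321.7)²) = 1222 N; direction = atan2(321.7, -1179) = 164.7°.

F ≈ 1220 N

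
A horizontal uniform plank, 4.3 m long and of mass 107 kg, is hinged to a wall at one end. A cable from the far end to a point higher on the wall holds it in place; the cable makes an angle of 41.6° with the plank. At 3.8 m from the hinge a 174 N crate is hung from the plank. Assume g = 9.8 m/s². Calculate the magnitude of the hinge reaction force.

|H| ≈ 938 N

Take torques about the hinge: T sin 41.6° · 4.3 = 107×9.8×2.15 + 174×3.8 = 2915.7 N·m.
So T = 2915.7 / (0.6639 × 4.3) = 1021.3 N.
ΣF_x = 0: H_x = T cos 41.6° = 763.73 N.
ΣF_y = 0: H_y = (107×9.8 + 174) − T sin 41.6° = 1222.6 − 678.07 = 544.53 N.
|H| = √(H_x² + H_y²) = √((763.73)² + (544.53)²) = 937.97 N.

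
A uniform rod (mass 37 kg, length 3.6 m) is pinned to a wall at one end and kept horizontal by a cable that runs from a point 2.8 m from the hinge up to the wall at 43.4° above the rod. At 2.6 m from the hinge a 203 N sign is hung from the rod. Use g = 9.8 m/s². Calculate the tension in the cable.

T ≈ 614 N

Take torques about the hinge: T sin 43.4° · 2.8 = 37×9.8×1.8 + 203×2.6 = 1180.5 N·m.
So T = 1180.5 / (0.6871 × 2.8) = 613.6 N.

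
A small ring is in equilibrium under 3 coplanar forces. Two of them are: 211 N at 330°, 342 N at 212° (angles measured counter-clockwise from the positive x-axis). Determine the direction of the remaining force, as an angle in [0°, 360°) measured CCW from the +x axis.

Sum the known components: ΣF_x = -107.3 N, ΣF_y = -286.7 N.
For equilibrium the remaining force must supply (−ΣF_x, −ΣF_y) = (107.3, 286.7) N.
Magnitude = √((107.3)² + (286.7)²) = 306.2 N; direction = atan2(286.7, 107.3) = 69.5°.

θ ≈ 69.5°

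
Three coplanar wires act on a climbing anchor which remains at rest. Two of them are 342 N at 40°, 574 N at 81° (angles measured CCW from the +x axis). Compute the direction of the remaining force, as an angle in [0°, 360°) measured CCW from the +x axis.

θ ≈ 246°

Sum the known components: ΣF_x = 351.8 N, ΣF_y = 786.8 N.
For equilibrium the remaining force must supply (−ΣF_x, −ΣF_y) = (-351.8, -786.8) N.
Magnitude = √((-351.8)² + (-786.8)²) = 861.8 N; direction = atan2(-786.8, -351.8) = 245.9°.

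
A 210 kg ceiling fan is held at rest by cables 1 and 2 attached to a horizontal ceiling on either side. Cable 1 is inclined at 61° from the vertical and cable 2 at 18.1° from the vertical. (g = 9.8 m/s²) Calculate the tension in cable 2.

T_2 ≈ 1830 N

Angles from the horizontal: cable 1 is 90° − 61° = 29°, cable 2 is 90° − 18.1° = 71.9°.
Weight W = 210 × 9.8 = 2058 N acts straight down.
Horizontal: T_1 cos 29° = T_2 cos 71.9°  →  T_1 = 0.3552 T_2.
Vertical: T_1 sin 29° + T_2 sin 71.9° = 2058.
Substituting the horizontal relation into the vertical equation gives 1.123 T_2 = 2058, so T_2 = 1833 N.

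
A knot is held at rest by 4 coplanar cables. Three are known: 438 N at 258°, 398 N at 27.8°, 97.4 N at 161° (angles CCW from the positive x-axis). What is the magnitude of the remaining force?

F ≈ 270 N

Sum the known components: ΣF_x = 168.9 N, ΣF_y = -211.1 N.
For equilibrium the remaining force must supply (−ΣF_x, −ΣF_y) = (-168.9, 211.1) N.
Magnitude = √((-168.9)² + (211.1)²) = 270.4 N; direction = atan2(211.1, -168.9) = 128.7°.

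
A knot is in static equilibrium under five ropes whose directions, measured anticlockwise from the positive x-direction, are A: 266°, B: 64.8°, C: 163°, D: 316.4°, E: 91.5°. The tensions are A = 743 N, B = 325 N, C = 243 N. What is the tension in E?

Resolve: ΣF_x = 743 cos 266° + 325 cos 64.8° + 243 cos 163° + T_D cos 316.4° + T_E cos 91.5° = 0.
        ΣF_y = 743 sin 266° + 325 sin 64.8° + 243 sin 163° + T_D sin 316.4° + T_E sin 91.5° = 0.
The known terms sum to (-145.8, -376.1) N, so 0.7242 T_D − 0.0262 T_E = 145.8 and -0.6896 T_D + 0.9997 T_E = 376.1.
Solving simultaneously: T_D = 220.5 N, T_E = 528.3 N.

T_E ≈ 528 N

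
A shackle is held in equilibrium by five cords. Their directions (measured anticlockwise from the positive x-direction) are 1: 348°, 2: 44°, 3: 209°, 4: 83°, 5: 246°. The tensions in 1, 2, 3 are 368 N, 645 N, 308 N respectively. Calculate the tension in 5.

Resolve: ΣF_x = 368 cos 348° + 645 cos 44° + 308 cos 209° + T_4 cos 83° + T_5 cos 246° = 0.
        ΣF_y = 368 sin 348° + 645 sin 44° + 308 sin 209° + T_4 sin 83° + T_5 sin 246° = 0.
The known terms sum to (554.5, 222.2) N, so 0.1219 T_4 − 0.4067 T_5 = -554.5 and 0.9925 T_4 − 0.9135 T_5 = -222.2.
Solving simultaneously: T_4 = 1424 N, T_5 = 1790 N.

T_5 ≈ 1790 N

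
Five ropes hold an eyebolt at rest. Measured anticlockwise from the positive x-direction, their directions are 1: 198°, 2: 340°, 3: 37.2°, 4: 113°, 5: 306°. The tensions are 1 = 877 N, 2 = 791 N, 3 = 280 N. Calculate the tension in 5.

Resolve: ΣF_x = 877 cos 198° + 791 cos 340° + 280 cos 37.2° + T_4 cos 113° + T_5 cos 306° = 0.
        ΣF_y = 877 sin 198° + 791 sin 340° + 280 sin 37.2° + T_4 sin 113° + T_5 sin 306° = 0.
The known terms sum to (132.2, -372.3) N, so -0.3907 T_4 + 0.5878 T_5 = -132.2 and 0.9205 T_4 − 0.8090 T_5 = 372.3.
Solving simultaneously: T_4 = 497.1 N, T_5 = 105.4 N.

T_5 ≈ 105 N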